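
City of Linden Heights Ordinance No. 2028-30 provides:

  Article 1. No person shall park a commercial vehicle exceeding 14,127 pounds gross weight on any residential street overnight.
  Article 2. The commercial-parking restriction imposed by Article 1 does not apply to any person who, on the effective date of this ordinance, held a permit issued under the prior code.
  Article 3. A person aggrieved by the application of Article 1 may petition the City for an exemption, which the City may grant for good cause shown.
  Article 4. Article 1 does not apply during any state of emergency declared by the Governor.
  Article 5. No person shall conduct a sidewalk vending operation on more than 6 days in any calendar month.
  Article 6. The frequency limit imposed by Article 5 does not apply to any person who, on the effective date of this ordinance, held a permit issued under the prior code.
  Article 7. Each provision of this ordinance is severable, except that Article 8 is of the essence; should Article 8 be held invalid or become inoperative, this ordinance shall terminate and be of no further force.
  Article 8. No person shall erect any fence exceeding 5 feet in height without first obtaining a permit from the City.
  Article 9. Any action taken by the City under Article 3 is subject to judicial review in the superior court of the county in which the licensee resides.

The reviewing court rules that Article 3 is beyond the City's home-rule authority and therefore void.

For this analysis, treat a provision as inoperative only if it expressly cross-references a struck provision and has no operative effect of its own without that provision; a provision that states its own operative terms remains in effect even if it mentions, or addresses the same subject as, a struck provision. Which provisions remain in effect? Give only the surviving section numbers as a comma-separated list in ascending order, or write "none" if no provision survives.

Article 3 is struck. Article 9 merely fixes the judicial-review right for Article 3; with Article 3 gone it has nothing to operate on and falls away. Article 7 makes Article 8 an essential term, but Article 8 is unaffected, so the severability proviso in Article 7 preserves the remaining provisions. Article 1, Article 2, Article 4, Article 5, Article 6, Article 7, and Article 8 remain in effect.

1, 2, 4, 5, 6, 7, 8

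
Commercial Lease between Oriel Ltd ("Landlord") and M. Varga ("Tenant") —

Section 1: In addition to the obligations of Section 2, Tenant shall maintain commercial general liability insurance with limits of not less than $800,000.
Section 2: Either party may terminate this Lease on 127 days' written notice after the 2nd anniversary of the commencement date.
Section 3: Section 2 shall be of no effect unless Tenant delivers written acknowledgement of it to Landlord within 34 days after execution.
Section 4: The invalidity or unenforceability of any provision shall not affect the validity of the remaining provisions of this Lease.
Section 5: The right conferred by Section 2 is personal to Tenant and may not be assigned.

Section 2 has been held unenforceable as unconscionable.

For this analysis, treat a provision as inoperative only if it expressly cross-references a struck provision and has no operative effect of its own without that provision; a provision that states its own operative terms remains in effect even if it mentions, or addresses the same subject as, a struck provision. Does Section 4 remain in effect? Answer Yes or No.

Yes

Section 2 is struck. The only function of Section 3 is the acknowledgement condition for Section 2, so it cannot stand once Section 2 is removed. Section 5 merely fixes the non-assignment of Section 2; with Section 2 gone it has nothing to operate on and falls away. Although Section 1 refers to Section 2, its operative terms do not depend on Section 2, so it remains in effect. Under the severability clause in Section 4, the remaining provisions continue in force. Section 1 and Section 4 remain in effect. Section 4 is among the surviving provisions, so the answer is yes.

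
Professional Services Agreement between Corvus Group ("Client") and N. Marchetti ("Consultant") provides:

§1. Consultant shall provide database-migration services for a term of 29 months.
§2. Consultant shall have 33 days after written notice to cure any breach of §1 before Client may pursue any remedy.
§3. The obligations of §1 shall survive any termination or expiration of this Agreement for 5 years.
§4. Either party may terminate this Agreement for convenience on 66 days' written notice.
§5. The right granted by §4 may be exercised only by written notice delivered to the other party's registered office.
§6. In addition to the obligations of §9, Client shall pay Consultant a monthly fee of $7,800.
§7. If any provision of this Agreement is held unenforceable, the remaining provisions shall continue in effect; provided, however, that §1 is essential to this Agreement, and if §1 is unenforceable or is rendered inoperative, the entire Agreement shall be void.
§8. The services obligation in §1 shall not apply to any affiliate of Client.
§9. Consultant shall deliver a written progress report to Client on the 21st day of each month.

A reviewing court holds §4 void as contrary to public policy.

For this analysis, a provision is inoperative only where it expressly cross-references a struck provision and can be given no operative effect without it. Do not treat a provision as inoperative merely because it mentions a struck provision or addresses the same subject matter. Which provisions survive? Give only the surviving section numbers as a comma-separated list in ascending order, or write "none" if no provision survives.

1, 2, 3, 6, 7, 8, 9

§4 is struck. §5 has no operative effect of its own apart from §4 and is therefore inoperative. §7 makes §1 an essential term, but §1 is unaffected, so the severability proviso in §7 preserves the remaining provisions. The provisions still in force are §1, §2, §3, §6, §7, §8, and §9.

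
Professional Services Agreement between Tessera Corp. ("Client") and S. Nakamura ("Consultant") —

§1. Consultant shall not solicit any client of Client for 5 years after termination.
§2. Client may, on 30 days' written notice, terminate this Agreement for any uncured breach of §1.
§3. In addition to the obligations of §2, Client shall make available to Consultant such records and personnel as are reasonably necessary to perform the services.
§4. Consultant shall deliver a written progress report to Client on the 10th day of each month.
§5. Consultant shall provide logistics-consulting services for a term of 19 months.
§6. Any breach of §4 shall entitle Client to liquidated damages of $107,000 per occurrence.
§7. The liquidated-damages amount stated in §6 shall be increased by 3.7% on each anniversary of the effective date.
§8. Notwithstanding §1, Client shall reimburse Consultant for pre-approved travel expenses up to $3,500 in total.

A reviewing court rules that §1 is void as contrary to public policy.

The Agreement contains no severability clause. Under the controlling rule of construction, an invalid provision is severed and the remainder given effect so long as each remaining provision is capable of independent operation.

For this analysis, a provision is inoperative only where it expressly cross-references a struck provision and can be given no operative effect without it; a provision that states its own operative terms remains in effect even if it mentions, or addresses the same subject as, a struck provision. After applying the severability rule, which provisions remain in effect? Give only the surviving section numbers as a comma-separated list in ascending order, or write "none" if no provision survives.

§1 is struck. §2 has no operative effect of its own apart from §1 and is therefore inoperative. Although §8 refers to §1, its operative terms do not depend on §1, so it remains in effect. §3 mentions §2 but its own obligation stands independently of §2, so §3 is not affected. With no severability clause, the stated default rule severs what cannot stand and enforces each remaining provision that can operate on its own. §3, §4, §5, §6, §7, and §8 remain in effect.

3, 4, 5, 6, 7, 8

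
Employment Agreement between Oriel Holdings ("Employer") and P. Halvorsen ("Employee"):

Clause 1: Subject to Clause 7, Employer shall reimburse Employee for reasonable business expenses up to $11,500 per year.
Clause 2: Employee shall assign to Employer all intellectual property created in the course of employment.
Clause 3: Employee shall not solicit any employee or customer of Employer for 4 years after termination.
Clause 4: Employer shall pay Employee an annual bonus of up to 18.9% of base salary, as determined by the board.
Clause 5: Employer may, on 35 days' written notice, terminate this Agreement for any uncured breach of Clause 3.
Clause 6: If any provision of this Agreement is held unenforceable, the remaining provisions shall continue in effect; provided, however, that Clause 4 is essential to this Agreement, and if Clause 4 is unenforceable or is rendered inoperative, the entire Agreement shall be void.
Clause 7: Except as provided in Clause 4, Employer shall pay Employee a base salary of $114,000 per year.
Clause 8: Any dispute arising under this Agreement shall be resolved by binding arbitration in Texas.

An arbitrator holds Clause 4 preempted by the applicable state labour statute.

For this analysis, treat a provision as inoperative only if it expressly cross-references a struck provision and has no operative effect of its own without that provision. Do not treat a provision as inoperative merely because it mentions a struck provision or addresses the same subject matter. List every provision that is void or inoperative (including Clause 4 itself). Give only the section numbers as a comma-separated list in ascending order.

Clause 4 is struck. No other provision's operative terms depend on Clause 4. Clause 6 makes Clause 4 an essential term, and Clause 4 is the provision held invalid; under Clause 6, the entire Agreement is therefore void. No provision of the Agreement survives.

1, 2, 3, 4, 5, 6, 7, 8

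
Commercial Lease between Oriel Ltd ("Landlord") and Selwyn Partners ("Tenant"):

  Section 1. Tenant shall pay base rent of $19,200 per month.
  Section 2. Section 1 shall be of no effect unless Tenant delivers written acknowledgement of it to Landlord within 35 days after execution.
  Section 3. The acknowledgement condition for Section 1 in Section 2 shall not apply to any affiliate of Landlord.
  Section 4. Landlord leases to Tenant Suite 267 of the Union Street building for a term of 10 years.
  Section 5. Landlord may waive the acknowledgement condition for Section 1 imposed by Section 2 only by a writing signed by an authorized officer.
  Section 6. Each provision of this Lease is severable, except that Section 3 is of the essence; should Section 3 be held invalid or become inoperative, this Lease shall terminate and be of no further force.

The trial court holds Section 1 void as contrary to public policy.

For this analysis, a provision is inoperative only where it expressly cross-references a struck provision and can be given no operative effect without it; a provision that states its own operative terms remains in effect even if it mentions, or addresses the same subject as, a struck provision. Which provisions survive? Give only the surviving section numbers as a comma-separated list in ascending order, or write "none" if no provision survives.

Section 1 is struck. Section 2 merely fixes the acknowledgement condition for Section 1; with Section 1 gone it has nothing to operate on and falls away. Section 3 does nothing except set the carve-out from the acknowledgement condition for Section 1 by reference to Section 2; with Section 2 gone it has no independent effect and is inoperative. The only function of Section 5 is the waiver condition for Section 2, so it cannot stand once Section 2 is removed. Section 6 makes Section 3 an essential term, and Section 3 has been rendered inoperative by the cascade; under Section 6, the entire Lease is therefore void. No provision of the Lease survives.

none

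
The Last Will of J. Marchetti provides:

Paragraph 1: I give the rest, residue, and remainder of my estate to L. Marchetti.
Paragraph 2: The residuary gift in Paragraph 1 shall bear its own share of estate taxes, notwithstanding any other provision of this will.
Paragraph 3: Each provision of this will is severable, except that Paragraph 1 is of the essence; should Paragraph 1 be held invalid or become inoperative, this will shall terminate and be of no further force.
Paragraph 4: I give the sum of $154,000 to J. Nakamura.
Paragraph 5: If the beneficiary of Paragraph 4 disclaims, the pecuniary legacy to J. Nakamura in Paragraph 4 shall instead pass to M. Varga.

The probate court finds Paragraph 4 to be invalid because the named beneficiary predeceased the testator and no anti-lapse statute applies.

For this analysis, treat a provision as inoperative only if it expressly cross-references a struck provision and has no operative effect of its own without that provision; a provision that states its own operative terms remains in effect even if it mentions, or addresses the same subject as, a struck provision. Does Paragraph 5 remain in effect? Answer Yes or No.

No

Paragraph 4 is struck. Paragraph 5 operates only by reference to Paragraph 4, so it falls with Paragraph 4. Paragraph 3 makes Paragraph 1 an essential term, but Paragraph 1 is unaffected, so the severability proviso in Paragraph 3 preserves the remaining provisions. Paragraph 1, Paragraph 2, and Paragraph 3 remain in effect. Paragraph 5 is among the inoperative provisions, so the answer is no.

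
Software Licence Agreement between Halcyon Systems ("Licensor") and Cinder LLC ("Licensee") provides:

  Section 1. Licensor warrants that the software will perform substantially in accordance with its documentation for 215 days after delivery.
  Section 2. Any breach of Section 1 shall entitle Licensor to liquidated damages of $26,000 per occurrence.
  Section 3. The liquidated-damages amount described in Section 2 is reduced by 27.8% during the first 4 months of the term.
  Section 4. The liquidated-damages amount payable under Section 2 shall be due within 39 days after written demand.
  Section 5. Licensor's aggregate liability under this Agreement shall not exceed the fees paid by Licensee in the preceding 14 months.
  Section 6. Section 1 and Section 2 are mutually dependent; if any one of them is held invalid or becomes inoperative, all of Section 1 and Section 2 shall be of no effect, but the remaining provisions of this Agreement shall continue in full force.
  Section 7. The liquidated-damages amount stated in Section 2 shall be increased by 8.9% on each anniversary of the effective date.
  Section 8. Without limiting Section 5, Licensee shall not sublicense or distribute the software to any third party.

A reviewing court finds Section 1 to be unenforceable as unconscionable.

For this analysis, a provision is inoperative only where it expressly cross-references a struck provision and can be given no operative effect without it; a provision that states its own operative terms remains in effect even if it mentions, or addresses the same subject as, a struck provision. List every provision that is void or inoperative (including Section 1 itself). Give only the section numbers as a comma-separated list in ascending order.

1, 2, 3, 4, 7

Section 1 is struck. Section 2 does nothing except set the liquidated-damages amount by reference to Section 1; with Section 1 gone it has no independent effect and is inoperative. Section 3 does nothing except set the introductory reduction to the liquidated-damages amount by reference to Section 2; with Section 2 gone it has no independent effect and is inoperative. Section 4 has no operative effect of its own apart from Section 2 and is therefore inoperative. Section 7 does nothing except set the escalation of the liquidated-damages amount by reference to Section 2; with Section 2 gone it has no independent effect and is inoperative. Section 6 declares Section 1 and Section 2 mutually dependent; since one of them has fallen, all of them are of no effect. The remainder continues in force under Section 6. That leaves Section 5, Section 6, and Section 8 in effect.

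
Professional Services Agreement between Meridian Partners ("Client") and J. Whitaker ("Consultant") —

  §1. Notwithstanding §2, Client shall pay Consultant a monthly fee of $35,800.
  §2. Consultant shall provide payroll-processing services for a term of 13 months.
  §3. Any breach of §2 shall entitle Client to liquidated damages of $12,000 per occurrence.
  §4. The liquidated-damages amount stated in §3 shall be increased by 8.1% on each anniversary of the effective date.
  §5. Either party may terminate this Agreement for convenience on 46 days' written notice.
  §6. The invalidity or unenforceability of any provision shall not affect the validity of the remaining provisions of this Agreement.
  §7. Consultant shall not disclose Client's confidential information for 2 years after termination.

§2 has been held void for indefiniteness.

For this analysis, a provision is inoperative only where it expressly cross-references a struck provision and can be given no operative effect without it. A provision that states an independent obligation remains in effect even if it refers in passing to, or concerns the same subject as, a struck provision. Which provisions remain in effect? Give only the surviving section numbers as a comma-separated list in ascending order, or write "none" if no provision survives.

1, 5, 6, 7

§2 is struck. §3 operates only by reference to §2, so it falls with §2. The whole of §4 is the escalation of the liquidated-damages amount, defined by reference to §3, so §4 cannot stand once §3 is removed. Although §1 refers to §2, its operative terms do not depend on §2, so it remains in effect. §6 is a severability clause and preserves every provision that can still be given independent effect. §1, §5, §6, and §7 remain in effect.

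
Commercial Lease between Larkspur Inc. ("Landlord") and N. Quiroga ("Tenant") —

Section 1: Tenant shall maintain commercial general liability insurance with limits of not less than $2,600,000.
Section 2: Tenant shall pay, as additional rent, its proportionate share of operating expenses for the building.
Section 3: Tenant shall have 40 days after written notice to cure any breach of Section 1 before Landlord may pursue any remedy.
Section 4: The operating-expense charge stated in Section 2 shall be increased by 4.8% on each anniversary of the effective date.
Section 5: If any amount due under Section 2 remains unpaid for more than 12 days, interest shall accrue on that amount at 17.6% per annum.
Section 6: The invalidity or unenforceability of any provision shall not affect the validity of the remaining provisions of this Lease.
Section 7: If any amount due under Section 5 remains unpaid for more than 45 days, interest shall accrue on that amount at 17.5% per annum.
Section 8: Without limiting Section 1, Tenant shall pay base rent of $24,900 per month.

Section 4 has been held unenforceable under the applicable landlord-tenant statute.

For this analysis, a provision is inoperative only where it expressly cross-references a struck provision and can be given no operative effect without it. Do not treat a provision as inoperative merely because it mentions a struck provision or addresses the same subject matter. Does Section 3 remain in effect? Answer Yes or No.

Section 4 is struck. No other provision's operative terms depend on Section 4. Section 6 is a severability clause and preserves every provision that can still be given independent effect. That leaves Section 1, Section 2, Section 3, Section 5, Section 6, Section 7, and Section 8 in effect. Section 3 is among the surviving provisions, so the answer is yes.

Yes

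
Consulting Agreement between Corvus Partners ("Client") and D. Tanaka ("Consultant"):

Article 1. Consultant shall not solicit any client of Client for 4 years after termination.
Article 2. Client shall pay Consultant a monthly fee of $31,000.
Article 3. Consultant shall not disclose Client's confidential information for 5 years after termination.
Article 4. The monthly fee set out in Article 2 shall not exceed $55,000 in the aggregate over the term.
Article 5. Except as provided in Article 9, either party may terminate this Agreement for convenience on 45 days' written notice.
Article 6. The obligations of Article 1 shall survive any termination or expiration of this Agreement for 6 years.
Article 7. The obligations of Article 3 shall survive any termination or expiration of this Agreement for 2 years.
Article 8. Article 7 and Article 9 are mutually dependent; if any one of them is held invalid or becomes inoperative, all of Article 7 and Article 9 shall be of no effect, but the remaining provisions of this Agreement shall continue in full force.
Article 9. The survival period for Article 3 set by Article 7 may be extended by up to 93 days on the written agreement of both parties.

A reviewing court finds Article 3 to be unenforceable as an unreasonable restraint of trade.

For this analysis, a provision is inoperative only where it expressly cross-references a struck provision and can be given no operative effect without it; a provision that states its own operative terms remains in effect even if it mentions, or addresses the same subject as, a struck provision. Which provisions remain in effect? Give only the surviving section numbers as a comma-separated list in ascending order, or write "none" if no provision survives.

Article 3 is struck. Article 7 has no operative effect of its own apart from Article 3 and is therefore inoperative. Article 9 has no operative effect of its own apart from Article 7 and is therefore inoperative. Although Article 5 refers to Article 9, its operative terms do not depend on Article 9, so it remains in effect. Article 8 declares Article 7 and Article 9 mutually dependent; since one of them has fallen, all of them are of no effect. The remainder continues in force under Article 8. That leaves Article 1, Article 2, Article 4, Article 5, Article 6, and Article 8 in effect.

1, 2, 4, 5, 6, 8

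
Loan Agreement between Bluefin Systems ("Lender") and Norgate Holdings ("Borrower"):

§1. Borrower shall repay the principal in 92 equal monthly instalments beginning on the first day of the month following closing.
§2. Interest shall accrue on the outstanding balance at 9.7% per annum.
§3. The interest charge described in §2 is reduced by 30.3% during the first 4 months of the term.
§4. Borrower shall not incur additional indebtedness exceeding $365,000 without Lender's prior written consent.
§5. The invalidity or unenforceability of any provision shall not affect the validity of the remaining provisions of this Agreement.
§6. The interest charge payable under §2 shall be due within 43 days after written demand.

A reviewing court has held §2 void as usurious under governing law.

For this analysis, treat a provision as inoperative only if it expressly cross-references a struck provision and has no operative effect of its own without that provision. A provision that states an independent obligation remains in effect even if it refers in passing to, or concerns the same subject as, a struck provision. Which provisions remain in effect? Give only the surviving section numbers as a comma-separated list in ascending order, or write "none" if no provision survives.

1, 4, 5

§2 is struck. §3 has no operative effect of its own apart from §2 and is therefore inoperative. §6 does nothing except set the payment deadline for the interest charge by reference to §2; with §2 gone it has no independent effect and is inoperative. §5 is a severability clause and preserves every provision that can still be given independent effect. That leaves §1, §4, and §5 in effect.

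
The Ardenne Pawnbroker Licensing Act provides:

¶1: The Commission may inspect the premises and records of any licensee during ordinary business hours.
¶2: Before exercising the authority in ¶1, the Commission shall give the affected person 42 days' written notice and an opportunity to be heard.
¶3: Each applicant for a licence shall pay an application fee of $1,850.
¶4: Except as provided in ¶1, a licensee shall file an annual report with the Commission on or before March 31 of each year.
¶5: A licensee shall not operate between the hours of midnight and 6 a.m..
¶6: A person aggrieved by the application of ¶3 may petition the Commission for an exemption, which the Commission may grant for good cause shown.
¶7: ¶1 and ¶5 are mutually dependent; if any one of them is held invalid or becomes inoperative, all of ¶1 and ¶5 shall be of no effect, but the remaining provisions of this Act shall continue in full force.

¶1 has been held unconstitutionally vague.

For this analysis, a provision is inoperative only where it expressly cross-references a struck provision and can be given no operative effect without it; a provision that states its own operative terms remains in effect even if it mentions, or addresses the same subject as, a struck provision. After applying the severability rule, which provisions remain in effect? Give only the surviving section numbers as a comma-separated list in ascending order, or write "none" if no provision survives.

3, 4, 6, 7

¶1 is struck. ¶2 operates only by reference to ¶1, so it falls with ¶1. Although ¶4 refers to ¶1, its operative terms do not depend on ¶1, so it remains in effect. ¶7 declares ¶1 and ¶5 mutually dependent; since one of them has fallen, all of them are of no effect. That brings down ¶5 as well. The remainder continues in force under ¶7. The provisions still in force are ¶3, ¶4, ¶6, and ¶7.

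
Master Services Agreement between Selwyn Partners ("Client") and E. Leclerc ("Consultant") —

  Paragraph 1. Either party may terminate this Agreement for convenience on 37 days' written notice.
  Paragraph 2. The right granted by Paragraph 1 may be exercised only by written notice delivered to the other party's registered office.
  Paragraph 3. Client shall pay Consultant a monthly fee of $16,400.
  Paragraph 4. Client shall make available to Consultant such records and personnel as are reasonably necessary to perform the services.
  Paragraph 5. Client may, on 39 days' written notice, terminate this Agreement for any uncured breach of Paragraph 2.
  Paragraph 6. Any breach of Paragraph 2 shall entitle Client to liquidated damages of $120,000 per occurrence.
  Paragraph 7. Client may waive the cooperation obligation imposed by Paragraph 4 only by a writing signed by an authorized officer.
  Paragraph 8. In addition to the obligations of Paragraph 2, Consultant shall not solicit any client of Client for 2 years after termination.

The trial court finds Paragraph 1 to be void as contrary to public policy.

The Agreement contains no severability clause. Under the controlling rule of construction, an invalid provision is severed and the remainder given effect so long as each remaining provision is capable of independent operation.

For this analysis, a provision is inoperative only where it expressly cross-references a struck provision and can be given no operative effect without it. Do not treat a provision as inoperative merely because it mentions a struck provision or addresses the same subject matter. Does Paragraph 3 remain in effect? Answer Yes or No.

Yes

Paragraph 1 is struck. Paragraph 2 merely fixes the notice requirement for Paragraph 1; with Paragraph 1 gone it has nothing to operate on and falls away. Paragraph 5 merely fixes the termination right for breach of Paragraph 2; with Paragraph 2 gone it has nothing to operate on and falls away. The whole of Paragraph 6 is the liquidated-damages amount, defined by reference to Paragraph 2, so Paragraph 6 cannot stand once Paragraph 2 is removed. Although Paragraph 8 refers to Paragraph 2, its operative terms do not depend on Paragraph 2, so it remains in effect. Under the stated default rule, only provisions that cannot operate independently fall away; the rest are enforced. The provisions still in force are Paragraph 3, Paragraph 4, Paragraph 7, and Paragraph 8. Paragraph 3 is among the surviving provisions, so the answer is yes.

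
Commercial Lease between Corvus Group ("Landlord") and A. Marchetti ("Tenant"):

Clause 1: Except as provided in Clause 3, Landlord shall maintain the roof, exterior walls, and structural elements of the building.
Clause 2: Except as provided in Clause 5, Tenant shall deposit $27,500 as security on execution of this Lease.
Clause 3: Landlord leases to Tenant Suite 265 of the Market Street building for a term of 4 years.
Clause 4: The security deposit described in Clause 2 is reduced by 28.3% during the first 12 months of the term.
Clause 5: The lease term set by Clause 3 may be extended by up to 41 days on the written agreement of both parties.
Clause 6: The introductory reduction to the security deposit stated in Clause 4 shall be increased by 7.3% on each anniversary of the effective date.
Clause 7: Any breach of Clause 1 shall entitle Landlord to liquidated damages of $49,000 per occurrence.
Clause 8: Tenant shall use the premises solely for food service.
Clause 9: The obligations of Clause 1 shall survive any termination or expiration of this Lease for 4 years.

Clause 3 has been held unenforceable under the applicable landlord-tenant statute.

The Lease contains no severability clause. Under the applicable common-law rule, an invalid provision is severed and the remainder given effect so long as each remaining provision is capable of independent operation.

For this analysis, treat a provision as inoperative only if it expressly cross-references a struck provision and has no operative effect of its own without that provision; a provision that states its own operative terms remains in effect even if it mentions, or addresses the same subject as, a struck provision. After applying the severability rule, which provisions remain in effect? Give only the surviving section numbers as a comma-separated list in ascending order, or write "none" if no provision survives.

1, 2, 4, 6, 7, 8, 9

Clause 3 is struck. Clause 5 has no operative effect of its own apart from Clause 3 and is therefore inoperative. Although Clause 2 refers to Clause 5, its operative terms do not depend on Clause 5, so it remains in effect. Clause 1 mentions Clause 3 but its own obligation stands independently of Clause 3, so Clause 1 is not affected. Under the stated default rule, only provisions that cannot operate independently fall away; the rest are enforced. That leaves Clause 1, Clause 2, Clause 4, Clause 6, Clause 7, Clause 8, and Clause 9 in effect.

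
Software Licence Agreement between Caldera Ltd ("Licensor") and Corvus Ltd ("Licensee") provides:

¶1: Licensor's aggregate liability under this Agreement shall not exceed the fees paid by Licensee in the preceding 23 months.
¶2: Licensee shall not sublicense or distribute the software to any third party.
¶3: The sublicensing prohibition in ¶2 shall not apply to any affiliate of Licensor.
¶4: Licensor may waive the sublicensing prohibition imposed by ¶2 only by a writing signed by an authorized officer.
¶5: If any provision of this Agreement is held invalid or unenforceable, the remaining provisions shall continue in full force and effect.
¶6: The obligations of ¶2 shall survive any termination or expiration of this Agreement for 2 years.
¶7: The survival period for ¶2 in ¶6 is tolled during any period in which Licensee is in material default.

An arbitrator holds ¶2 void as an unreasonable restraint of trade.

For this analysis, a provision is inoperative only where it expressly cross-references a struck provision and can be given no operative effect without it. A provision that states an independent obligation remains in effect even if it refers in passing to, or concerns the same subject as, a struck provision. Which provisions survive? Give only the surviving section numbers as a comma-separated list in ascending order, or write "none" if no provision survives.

¶2 is struck. ¶3 operates only by reference to ¶2, so it falls with ¶2. ¶4 has no operative effect of its own apart from ¶2 and is therefore inoperative. ¶6 has no operative effect of its own apart from ¶2 and is therefore inoperative. ¶7 has no operative effect of its own apart from ¶6 and is therefore inoperative. Under the severability clause in ¶5, the remaining provisions continue in force. ¶1 and ¶5 remain in effect.

1, 5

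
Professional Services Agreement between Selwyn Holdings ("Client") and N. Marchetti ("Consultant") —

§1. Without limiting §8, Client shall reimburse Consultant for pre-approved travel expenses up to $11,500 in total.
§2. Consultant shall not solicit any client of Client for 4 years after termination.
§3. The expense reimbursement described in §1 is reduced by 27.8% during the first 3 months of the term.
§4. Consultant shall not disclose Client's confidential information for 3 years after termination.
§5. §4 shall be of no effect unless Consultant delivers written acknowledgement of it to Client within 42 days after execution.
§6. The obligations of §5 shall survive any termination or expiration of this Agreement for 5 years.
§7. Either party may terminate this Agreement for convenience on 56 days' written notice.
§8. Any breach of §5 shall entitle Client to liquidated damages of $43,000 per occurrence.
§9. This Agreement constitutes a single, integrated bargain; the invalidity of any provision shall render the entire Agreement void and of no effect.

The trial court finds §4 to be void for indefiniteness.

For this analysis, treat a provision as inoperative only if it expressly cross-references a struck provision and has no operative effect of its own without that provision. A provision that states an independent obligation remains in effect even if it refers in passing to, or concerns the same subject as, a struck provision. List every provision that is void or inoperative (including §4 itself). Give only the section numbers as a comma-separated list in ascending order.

1, 2, 3, 4, 5, 6, 7, 8, 9

§4 is struck. §5 operates only by reference to §4, so it falls with §4. §6 has no operative effect of its own apart from §5 and is therefore inoperative. §8 has no operative effect of its own apart from §5 and is therefore inoperative. §9 provides that the Agreement is not severable, so the invalidity of any one provision voids the entire Agreement. No provision of the Agreement survives.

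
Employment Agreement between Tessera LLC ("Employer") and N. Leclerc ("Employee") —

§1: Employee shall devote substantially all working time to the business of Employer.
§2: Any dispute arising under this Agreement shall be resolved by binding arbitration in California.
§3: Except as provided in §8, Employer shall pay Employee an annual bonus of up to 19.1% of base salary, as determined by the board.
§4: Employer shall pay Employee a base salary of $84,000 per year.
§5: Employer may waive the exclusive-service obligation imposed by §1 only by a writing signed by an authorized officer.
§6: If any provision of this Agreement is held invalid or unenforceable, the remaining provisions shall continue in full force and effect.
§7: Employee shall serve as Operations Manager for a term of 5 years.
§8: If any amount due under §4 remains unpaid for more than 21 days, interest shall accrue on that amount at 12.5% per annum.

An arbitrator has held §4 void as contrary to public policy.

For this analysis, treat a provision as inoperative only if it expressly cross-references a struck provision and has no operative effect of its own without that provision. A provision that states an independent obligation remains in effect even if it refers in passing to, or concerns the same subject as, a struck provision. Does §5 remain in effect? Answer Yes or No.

Yes

§4 is struck. §8 does nothing except set the default interest on the base salary by reference to §4; with §4 gone it has no independent effect and is inoperative. Although §3 refers to §8, its operative terms do not depend on §8, so it remains in effect. §6 is a severability clause and preserves every provision that can still be given independent effect. That leaves §1, §2, §3, §5, §6, and §7 in effect. §5 is among the surviving provisions, so the answer is yes.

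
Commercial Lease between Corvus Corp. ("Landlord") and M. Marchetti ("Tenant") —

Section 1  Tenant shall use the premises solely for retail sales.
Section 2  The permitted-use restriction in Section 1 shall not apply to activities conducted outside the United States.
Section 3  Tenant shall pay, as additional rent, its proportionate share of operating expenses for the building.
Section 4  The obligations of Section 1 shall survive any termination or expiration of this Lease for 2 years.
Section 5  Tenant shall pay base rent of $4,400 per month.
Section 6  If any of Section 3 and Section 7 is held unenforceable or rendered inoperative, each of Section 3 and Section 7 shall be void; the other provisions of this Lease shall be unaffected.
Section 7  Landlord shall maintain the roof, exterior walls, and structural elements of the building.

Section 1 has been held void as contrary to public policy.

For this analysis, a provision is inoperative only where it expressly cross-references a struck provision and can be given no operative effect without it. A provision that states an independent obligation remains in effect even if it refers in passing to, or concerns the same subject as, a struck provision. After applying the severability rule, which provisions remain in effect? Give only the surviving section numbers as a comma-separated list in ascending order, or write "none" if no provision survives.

Section 1 is struck. Section 2 does nothing except set the carve-out from the permitted-use restriction by reference to Section 1; with Section 1 gone it has no independent effect and is inoperative. Section 4 has no operative effect of its own apart from Section 1 and is therefore inoperative. Section 6 ties Section 3 and Section 7 together, but none of those is affected here; the remaining provisions continue in force under Section 6. Section 3, Section 5, Section 6, and Section 7 remain in effect.

3, 5, 6, 7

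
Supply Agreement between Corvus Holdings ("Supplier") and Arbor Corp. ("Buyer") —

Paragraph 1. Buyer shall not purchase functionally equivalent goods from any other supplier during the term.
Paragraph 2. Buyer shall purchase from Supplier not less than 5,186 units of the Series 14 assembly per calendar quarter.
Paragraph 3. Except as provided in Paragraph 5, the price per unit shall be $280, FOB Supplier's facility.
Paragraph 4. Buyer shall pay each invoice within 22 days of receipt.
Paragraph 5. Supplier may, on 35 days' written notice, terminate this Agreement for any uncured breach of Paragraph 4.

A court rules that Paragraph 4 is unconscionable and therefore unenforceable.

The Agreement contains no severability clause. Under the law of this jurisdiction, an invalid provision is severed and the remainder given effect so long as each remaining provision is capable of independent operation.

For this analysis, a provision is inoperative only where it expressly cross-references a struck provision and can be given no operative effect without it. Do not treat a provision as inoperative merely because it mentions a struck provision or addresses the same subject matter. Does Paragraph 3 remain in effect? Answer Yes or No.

Paragraph 4 is struck. Paragraph 5 operates only by reference to Paragraph 4, so it falls with Paragraph 4. Although Paragraph 3 refers to Paragraph 5, its operative terms do not depend on Paragraph 5, so it remains in effect. Under the stated default rule, only provisions that cannot operate independently fall away; the rest are enforced. That leaves Paragraph 1, Paragraph 2, and Paragraph 3 in effect. Paragraph 3 is among the surviving provisions, so the answer is yes.

Yes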